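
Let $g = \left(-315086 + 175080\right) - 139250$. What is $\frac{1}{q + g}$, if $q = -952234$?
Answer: $- \frac{1}{1231490} \approx -8.1202 \cdot 10^{-7}$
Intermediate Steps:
$g = -279256$ ($g = -140006 - 139250 = -279256$)
$\frac{1}{q + g} = \frac{1}{-952234 - 279256} = \frac{1}{-1231490} = - \frac{1}{1231490}$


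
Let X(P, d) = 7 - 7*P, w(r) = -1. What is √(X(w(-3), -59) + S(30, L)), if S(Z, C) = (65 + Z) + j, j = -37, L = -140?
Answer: 6*√2 ≈ 8.4853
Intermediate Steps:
S(Z, C) = 28 + Z (S(Z, C) = (65 + Z) - 37 = 28 + Z)
√(X(w(-3), -59) + S(30, L)) = √((7 - 7*(-1)) + (28 + 30)) = √((7 + 7) + 58) = √(14 + 58) = √72 = 6*√2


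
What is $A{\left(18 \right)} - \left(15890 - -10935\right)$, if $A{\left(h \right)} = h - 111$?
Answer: $-26918$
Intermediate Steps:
$A{\left(h \right)} = -111 + h$ ($A{\left(h \right)} = h - 111 = -111 + h$)
$A{\left(18 \right)} - \left(15890 - -10935\right) = \left(-111 + 18\right) - \left(15890 - -10935\right) = -93 - \left(15890 + 10935\right) = -93 - 26825 = -26918$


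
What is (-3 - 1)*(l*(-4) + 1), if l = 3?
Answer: 44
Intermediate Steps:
(-3 - 1)*(l*(-4) + 1) = (-3 - 1)*(3*(-4) + 1) = -4*(-12 + 1) = -4*(-11) = 44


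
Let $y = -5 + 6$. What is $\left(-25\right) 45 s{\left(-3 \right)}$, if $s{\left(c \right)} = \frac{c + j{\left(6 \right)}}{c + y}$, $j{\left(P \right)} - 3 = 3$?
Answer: $\frac{3375}{2} \approx 1687.5$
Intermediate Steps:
$y = 1$
$j{\left(P \right)} = 6$ ($j{\left(P \right)} = 3 + 3 = 6$)
$s{\left(c \right)} = \frac{6 + c}{1 + c}$ ($s{\left(c \right)} = \frac{c + 6}{c + 1} = \frac{6 + c}{1 + c}$)
$\left(-25\right) 45 s{\left(-3 \right)} = \left(-25\right) 45 \frac{6 - 3}{1 - 3} = - 1125 \frac{1}{-2} \cdot 3 = - 1125 \left(\left(- \frac{1}{2}\right) 3\right) = \left(-1125\right) \left(- \frac{3}{2}\right) = \frac{3375}{2}$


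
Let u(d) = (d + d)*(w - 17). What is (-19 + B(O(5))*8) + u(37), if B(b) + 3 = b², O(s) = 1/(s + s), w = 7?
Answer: -19573/25 ≈ -782.92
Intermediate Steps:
u(d) = -20*d (u(d) = (d + d)*(7 - 17) = (2*d)*(-10) = -20*d)
O(s) = 1/(2*s)
B(b) = -3 + b²
(-19 + B(O(5))*8) + u(37) = (-19 + (-3 + ((½)/5)²)*8) - 20*37 = (-19 + (-3 + ((½)*(⅕))²)*8) - 740 = (-19 + (-3 + (⅒)²)*8) - 740 = (-19 + (-3 + 1/100)*8) - 740 = (-19 - 299/100*8) - 740 = (-19 - 598/25) - 740 = -1073/25 - 740 = -19573/25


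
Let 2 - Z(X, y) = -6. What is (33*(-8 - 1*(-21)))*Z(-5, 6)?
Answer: 3432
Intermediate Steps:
Z(X, y) = 8 (Z(X, y) = 2 - 1*(-6) = 2 + 6 = 8)
(33*(-8 - 1*(-21)))*Z(-5, 6) = (33*(-8 - 1*(-21)))*8 = (33*(-8 + 21))*8 = (33*13)*8 = 429*8 = 3432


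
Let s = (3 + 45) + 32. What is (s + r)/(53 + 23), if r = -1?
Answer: 79/76 ≈ 1.0395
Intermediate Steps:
s = 80 (s = 48 + 32 = 80)
(s + r)/(53 + 23) = (80 - 1)/(53 + 23) = 79/76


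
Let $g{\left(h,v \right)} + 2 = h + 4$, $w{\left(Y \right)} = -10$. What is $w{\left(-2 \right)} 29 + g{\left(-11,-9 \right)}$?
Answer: $-299$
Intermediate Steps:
$g{\left(h,v \right)} = 2 + h$ ($g{\left(h,v \right)} = -2 + \left(h + 4\right) = -2 + \left(4 + h\right) = 2 + h$)
$w{\left(-2 \right)} 29 + g{\left(-11,-9 \right)} = \left(-10\right) 29 + \left(2 - 11\right) = -290 - 9 = -299$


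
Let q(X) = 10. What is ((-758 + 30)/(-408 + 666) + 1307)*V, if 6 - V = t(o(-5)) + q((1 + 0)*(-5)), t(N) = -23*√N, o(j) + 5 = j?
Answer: -672956/129 + 3869497*I*√10/129 ≈ -5216.7 + 94856.0*I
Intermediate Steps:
o(j) = -5 + j
V = -4 + 23*I*√10 (V = 6 - (-23*√(-5 - 5) + 10) = 6 - (-23*I*√10 + 10) = 6 - (10 - 23*I*√10) = 6 + (-10 + 23*I*√10) = -4 + 23*I*√10 ≈ -4.0 + 72.732*I)
((-758 + 30)/(-408 + 666) + 1307)*V = ((-758 + 30)/(-408 + 666) + 1307)*(-4 + 23*I*√10) = (-728/258 + 1307)*(-4 + 23*I*√10) = (-728*1/258 + 1307)*(-4 + 23*I*√10) = (-364/129 + 1307)*(-4 + 23*I*√10) = 168239*(-4 + 23*I*√10)/129 = -672956/129 + 3869497*I*√10/129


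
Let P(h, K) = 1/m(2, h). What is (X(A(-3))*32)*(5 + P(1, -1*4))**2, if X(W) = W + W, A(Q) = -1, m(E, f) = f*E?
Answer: -1936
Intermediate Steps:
m(E, f) = E*f
P(h, K) = 1/(2*h)
X(W) = 2*W
(X(A(-3))*32)*(5 + P(1, -1*4))**2 = ((2*(-1))*32)*(5 + (1/2)/1)**2 = (-2*32)*(5 + (1/2)*1)**2 = -64*(5 + 1/2)**2 = -64*(11/2)**2 = -64*121/4 = -1936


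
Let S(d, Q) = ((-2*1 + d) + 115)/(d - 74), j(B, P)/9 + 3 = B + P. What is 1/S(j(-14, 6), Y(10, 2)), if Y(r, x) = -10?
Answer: -173/14 ≈ -12.357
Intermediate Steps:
j(B, P) = -27 + 9*B + 9*P (j(B, P) = -27 + 9*(B + P) = -27 + (9*B + 9*P) = -27 + 9*B + 9*P)
S(d, Q) = (113 + d)/(-74 + d) (S(d, Q) = ((-2 + d) + 115)/(-74 + d) = (113 + d)/(-74 + d))
1/S(j(-14, 6), Y(10, 2)) = 1/((113 + (-27 + 9*(-14) + 9*6))/(-74 + (-27 + 9*(-14) + 9*6))) = 1/((113 + (-27 - 126 + 54))/(-74 + (-27 - 126 + 54))) = 1/((113 - 99)/(-74 - 99)) = 1/(14/(-173)) = 1/(-1/173*14) = 1/(-14/173) = -173/14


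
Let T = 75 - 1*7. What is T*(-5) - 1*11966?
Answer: -12306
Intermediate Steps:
T = 68 (T = 75 - 7 = 68)
T*(-5) - 1*11966 = 68*(-5) - 1*11966 = -340 - 11966 = -12306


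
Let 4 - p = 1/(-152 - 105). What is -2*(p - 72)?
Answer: 34950/257 ≈ 135.99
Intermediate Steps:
p = 1029/257 (p = 4 - 1/(-152 - 105) = 4 - 1/(-257) = 4 - 1*(-1/257) = 4 + 1/257 = 1029/257 ≈ 4.0039)
-2*(p - 72) = -2*(1029/257 - 72) = -2*(-17475/257) = 34950/257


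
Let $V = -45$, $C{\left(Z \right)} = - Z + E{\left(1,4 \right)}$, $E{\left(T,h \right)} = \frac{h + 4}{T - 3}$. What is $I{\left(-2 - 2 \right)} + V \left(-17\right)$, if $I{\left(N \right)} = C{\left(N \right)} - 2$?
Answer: $763$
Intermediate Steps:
$E{\left(T,h \right)} = \frac{4 + h}{-3 + T}$
$C{\left(Z \right)} = -4 - Z$ ($C{\left(Z \right)} = - Z + \frac{4 + 4}{-3 + 1} = - Z + \frac{1}{-2} \cdot 8 = - Z - 4 = -4 - Z$)
$I{\left(N \right)} = -6 - N$ ($I{\left(N \right)} = \left(-4 - N\right) - 2 = -6 - N$)
$I{\left(-2 - 2 \right)} + V \left(-17\right) = \left(-6 - \left(-2 - 2\right)\right) - -765 = \left(-6 - -4\right) + 765 = \left(-6 + 4\right) + 765 = -2 + 765 = 763$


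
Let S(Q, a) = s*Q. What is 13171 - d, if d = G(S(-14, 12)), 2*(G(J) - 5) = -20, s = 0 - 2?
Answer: 13176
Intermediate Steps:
s = -2
S(Q, a) = -2*Q
G(J) = -5 (G(J) = 5 + (½)*(-20) = 5 - 10 = -5)
d = -5
13171 - d = 13171 - 1*(-5) = 13171 + 5 = 13176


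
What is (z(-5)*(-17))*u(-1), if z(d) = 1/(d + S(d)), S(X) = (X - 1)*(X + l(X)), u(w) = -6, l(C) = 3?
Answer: 102/7 ≈ 14.571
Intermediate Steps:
S(X) = (-1 + X)*(3 + X) (S(X) = (X - 1)*(X + 3) = (-1 + X)*(3 + X))
z(d) = 1/(-3 + d**2 + 3*d) (z(d) = 1/(d + (-3 + d**2 + 2*d)) = 1/(-3 + d**2 + 3*d))
(z(-5)*(-17))*u(-1) = (-17/(-3 + (-5)**2 + 3*(-5)))*(-6) = (-17/(-3 + 25 - 15))*(-6) = (-17/7)*(-6) = ((1/7)*(-17))*(-6) = -17/7*(-6) = 102/7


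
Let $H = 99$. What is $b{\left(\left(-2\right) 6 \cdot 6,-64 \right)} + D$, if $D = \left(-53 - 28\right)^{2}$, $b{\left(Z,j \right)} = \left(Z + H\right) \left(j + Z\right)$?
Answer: $2889$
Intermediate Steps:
$b{\left(Z,j \right)} = \left(99 + Z\right) \left(Z + j\right)$ ($b{\left(Z,j \right)} = \left(Z + 99\right) \left(j + Z\right) = \left(99 + Z\right) \left(Z + j\right)$)
$D = 6561$ ($D = \left(-81\right)^{2} = 6561$)
$b{\left(\left(-2\right) 6 \cdot 6,-64 \right)} + D = \left(\left(\left(-2\right) 6 \cdot 6\right)^{2} + 99 \left(-2\right) 6 \cdot 6 + 99 \left(-64\right) + \left(-2\right) 6 \cdot 6 \left(-64\right)\right) + 6561 = \left(\left(\left(-12\right) 6\right)^{2} + 99 \left(\left(-12\right) 6\right) - 6336 + \left(-12\right) 6 \left(-64\right)\right) + 6561 = \left(\left(-72\right)^{2} + 99 \left(-72\right) - 6336 - -4608\right) + 6561 = \left(5184 - 7128 - 6336 + 4608\right) + 6561 = -3672 + 6561 = 2889$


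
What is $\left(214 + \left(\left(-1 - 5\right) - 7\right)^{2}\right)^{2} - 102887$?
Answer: $43802$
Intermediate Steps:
$\left(214 + \left(\left(-1 - 5\right) - 7\right)^{2}\right)^{2} - 102887 = \left(214 + \left(-6 - 7\right)^{2}\right)^{2} - 102887 = \left(214 + \left(-13\right)^{2}\right)^{2} - 102887 = \left(214 + 169\right)^{2} - 102887 = 383^{2} - 102887 = 146689 - 102887 = 43802$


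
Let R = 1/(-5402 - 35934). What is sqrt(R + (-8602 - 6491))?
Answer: I*sqrt(6447219829166)/20668 ≈ 122.85*I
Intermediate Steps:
R = -1/41336 (R = 1/(-41336) = -1/41336 ≈ -2.4192e-5)
sqrt(R + (-8602 - 6491)) = sqrt(-1/41336 + (-8602 - 6491)) = sqrt(-1/41336 - 15093) = sqrt(-623884249/41336) = I*sqrt(6447219829166)/20668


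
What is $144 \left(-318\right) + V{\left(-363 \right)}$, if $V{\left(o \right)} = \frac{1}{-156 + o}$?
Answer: $- \frac{23766049}{519} \approx -45792.0$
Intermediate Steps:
$144 \left(-318\right) + V{\left(-363 \right)} = 144 \left(-318\right) + \frac{1}{-156 - 363} = -45792 + \frac{1}{-519} = -45792 - \frac{1}{519} = - \frac{23766049}{519}$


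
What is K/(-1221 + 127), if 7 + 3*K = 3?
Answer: 2/1641 ≈ 0.0012188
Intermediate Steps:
K = -4/3 (K = -7/3 + (⅓)*3 = -7/3 + 1 = -4/3 ≈ -1.3333)
K/(-1221 + 127) = -4/3/(-1221 + 127) = -4/3/(-1094) = -1/1094*(-4/3) = 2/1641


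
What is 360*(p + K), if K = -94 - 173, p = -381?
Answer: -233280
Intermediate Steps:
K = -267
360*(p + K) = 360*(-381 - 267) = 360*(-648) = -233280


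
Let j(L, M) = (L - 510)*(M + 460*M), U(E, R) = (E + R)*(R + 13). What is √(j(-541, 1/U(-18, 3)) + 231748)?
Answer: √841560465/60 ≈ 483.49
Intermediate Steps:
U(E, R) = (13 + R)*(E + R) (U(E, R) = (E + R)*(13 + R) = (13 + R)*(E + R))
j(L, M) = 461*M*(-510 + L) (j(L, M) = (-510 + L)*(461*M) = 461*M*(-510 + L))
√(j(-541, 1/U(-18, 3)) + 231748) = √(461*(-510 - 541)/(3² + 13*(-18) + 13*3 - 18*3) + 231748) = √(461*(-1051)/(9 - 234 + 39 - 54) + 231748) = √(461*(-1051)/(-240) + 231748) = √(461*(-1/240)*(-1051) + 231748) = √(484511/240 + 231748) = √(56104031/240) = √841560465/60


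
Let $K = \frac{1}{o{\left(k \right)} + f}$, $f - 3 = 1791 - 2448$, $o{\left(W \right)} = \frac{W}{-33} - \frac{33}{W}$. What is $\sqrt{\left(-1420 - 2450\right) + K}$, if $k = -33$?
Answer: $\frac{i \sqrt{411288283}}{326} \approx 62.209 i$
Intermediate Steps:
$o{\left(W \right)} = - \frac{33}{W} - \frac{W}{33}$ ($o{\left(W \right)} = W \left(- \frac{1}{33}\right) - \frac{33}{W} = - \frac{W}{33} - \frac{33}{W} = - \frac{33}{W} - \frac{W}{33}$)
$f = -654$ ($f = 3 + \left(1791 - 2448\right) = 3 - 657 = -654$)
$K = - \frac{1}{652}$ ($K = \frac{1}{\left(- \frac{33}{-33} - -1\right) - 654} = \frac{1}{\left(\left(-33\right) \left(- \frac{1}{33}\right) + 1\right) - 654} = \frac{1}{\left(1 + 1\right) - 654} = \frac{1}{2 - 654} = \frac{1}{-652} = - \frac{1}{652} \approx -0.0015337$)
$\sqrt{\left(-1420 - 2450\right) + K} = \sqrt{\left(-1420 - 2450\right) - \frac{1}{652}} = \sqrt{-3870 - \frac{1}{652}} = \sqrt{- \frac{2523241}{652}} = \frac{i \sqrt{411288283}}{326}$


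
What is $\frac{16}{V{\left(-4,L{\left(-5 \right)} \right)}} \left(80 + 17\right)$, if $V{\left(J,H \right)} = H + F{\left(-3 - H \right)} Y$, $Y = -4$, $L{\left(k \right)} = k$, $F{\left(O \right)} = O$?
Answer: $- \frac{1552}{13} \approx -119.38$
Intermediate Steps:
$V{\left(J,H \right)} = 12 + 5 H$ ($V{\left(J,H \right)} = H + \left(-3 - H\right) \left(-4\right) = H + \left(12 + 4 H\right) = 12 + 5 H$)
$\frac{16}{V{\left(-4,L{\left(-5 \right)} \right)}} \left(80 + 17\right) = \frac{16}{12 + 5 \left(-5\right)} \left(80 + 17\right) = \frac{16}{12 - 25} \cdot 97 = \frac{16}{-13} \cdot 97 = 16 \left(- \frac{1}{13}\right) 97 = \left(- \frac{16}{13}\right) 97 = - \frac{1552}{13}$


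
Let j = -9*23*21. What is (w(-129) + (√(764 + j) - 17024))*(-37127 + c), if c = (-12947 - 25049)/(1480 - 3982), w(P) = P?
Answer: 796360255487/1251 - 46426879*I*√3583/1251 ≈ 6.3658e+8 - 2.2214e+6*I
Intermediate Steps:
c = 18998/1251 (c = -37996/(-2502) = -37996*(-1/2502) = 18998/1251 ≈ 15.186)
j = -4347 (j = -207*21 = -4347)
(w(-129) + (√(764 + j) - 17024))*(-37127 + c) = (-129 + (√(764 - 4347) - 17024))*(-37127 + 18998/1251) = (-129 + (√(-3583) - 17024))*(-46426879/1251) = (-129 + (I*√3583 - 17024))*(-46426879/1251) = (-129 + (-17024 + I*√3583))*(-46426879/1251) = (-17153 + I*√3583)*(-46426879/1251) = 796360255487/1251 - 46426879*I*√3583/1251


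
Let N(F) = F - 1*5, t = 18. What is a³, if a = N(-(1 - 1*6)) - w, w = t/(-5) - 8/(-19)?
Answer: 27543608/857375 ≈ 32.125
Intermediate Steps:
N(F) = -5 + F (N(F) = F - 5 = -5 + F)
w = -302/95 (w = 18/(-5) - 8/(-19) = 18*(-⅕) - 8*(-1/19) = -18/5 + 8/19 = -302/95 ≈ -3.1789)
a = 302/95 (a = (-5 - (1 - 1*6)) - 1*(-302/95) = (-5 - (1 - 6)) + 302/95 = (-5 - 1*(-5)) + 302/95 = (-5 + 5) + 302/95 = 0 + 302/95 = 302/95 ≈ 3.1789)
a³ = (302/95)³ = 27543608/857375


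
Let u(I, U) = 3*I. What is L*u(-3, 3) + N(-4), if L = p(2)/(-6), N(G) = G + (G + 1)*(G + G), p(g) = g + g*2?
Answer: 29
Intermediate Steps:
p(g) = 3*g (p(g) = g + 2*g = 3*g)
N(G) = G + 2*G*(1 + G) (N(G) = G + (1 + G)*(2*G) = G + 2*G*(1 + G))
L = -1 (L = (3*2)/(-6) = 6*(-⅙) = -1)
L*u(-3, 3) + N(-4) = -3*(-3) - 4*(3 + 2*(-4)) = -1*(-9) - 4*(3 - 8) = 9 - 4*(-5) = 9 + 20 = 29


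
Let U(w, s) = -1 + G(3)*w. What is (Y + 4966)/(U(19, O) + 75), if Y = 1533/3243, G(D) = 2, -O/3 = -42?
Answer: 5368757/121072 ≈ 44.344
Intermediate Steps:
O = 126 (O = -3*(-42) = 126)
Y = 511/1081 (Y = 1533*(1/3243) = 511/1081 ≈ 0.47271)
U(w, s) = -1 + 2*w
(Y + 4966)/(U(19, O) + 75) = (511/1081 + 4966)/((-1 + 2*19) + 75) = 5368757/(1081*((-1 + 38) + 75)) = 5368757/(1081*(37 + 75)) = (5368757/1081)/112 = (5368757/1081)*(1/112) = 5368757/121072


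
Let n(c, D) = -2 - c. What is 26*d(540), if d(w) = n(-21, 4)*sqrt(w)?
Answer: 2964*sqrt(15) ≈ 11480.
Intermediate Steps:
d(w) = 19*sqrt(w) (d(w) = (-2 - 1*(-21))*sqrt(w) = (-2 + 21)*sqrt(w) = 19*sqrt(w))
26*d(540) = 26*(19*sqrt(540)) = 26*(19*(6*sqrt(15))) = 26*(114*sqrt(15)) = 2964*sqrt(15)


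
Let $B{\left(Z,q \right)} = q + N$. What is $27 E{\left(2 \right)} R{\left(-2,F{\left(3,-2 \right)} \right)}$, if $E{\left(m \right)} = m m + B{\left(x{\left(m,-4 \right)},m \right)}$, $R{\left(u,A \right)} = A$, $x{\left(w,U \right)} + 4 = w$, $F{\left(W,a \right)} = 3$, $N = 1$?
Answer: $567$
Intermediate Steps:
$x{\left(w,U \right)} = -4 + w$
$B{\left(Z,q \right)} = 1 + q$ ($B{\left(Z,q \right)} = q + 1 = 1 + q$)
$E{\left(m \right)} = 1 + m + m^{2}$ ($E{\left(m \right)} = m m + \left(1 + m\right) = m^{2} + \left(1 + m\right) = 1 + m + m^{2}$)
$27 E{\left(2 \right)} R{\left(-2,F{\left(3,-2 \right)} \right)} = 27 \left(1 + 2 + 2^{2}\right) 3 = 27 \left(1 + 2 + 4\right) 3 = 27 \cdot 7 \cdot 3 = 189 \cdot 3 = 567$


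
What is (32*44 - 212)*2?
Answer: 2392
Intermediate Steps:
(32*44 - 212)*2 = (1408 - 212)*2 = 1196*2 = 2392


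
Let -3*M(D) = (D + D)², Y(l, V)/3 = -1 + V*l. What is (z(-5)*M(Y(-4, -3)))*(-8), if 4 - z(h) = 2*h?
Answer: 162624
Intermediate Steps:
z(h) = 4 - 2*h
Y(l, V) = -3 + 3*V*l (Y(l, V) = 3*(-1 + V*l) = -3 + 3*V*l)
M(D) = -4*D²/3 (M(D) = -(D + D)²/3 = -4*D²/3)
(z(-5)*M(Y(-4, -3)))*(-8) = ((4 - 2*(-5))*(-4*(-3 + 3*(-3)*(-4))²/3))*(-8) = ((4 + 10)*(-4*(-3 + 36)²/3))*(-8) = (14*(-4/3*33²))*(-8) = (14*(-4/3*1089))*(-8) = (14*(-1452))*(-8) = -20328*(-8) = 162624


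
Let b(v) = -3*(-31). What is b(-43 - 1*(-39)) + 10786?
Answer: 10879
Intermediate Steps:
b(v) = 93
b(-43 - 1*(-39)) + 10786 = 93 + 10786 = 10879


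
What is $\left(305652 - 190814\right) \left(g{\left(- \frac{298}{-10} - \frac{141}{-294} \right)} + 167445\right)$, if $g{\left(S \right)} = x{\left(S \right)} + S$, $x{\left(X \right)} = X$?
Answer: $\frac{4712820834356}{245} \approx 1.9236 \cdot 10^{10}$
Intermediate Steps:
$g{\left(S \right)} = 2 S$ ($g{\left(S \right)} = S + S = 2 S$)
$\left(305652 - 190814\right) \left(g{\left(- \frac{298}{-10} - \frac{141}{-294} \right)} + 167445\right) = \left(305652 - 190814\right) \left(2 \left(- \frac{298}{-10} - \frac{141}{-294}\right) + 167445\right) = 114838 \left(2 \left(\left(-298\right) \left(- \frac{1}{10}\right) - - \frac{47}{98}\right) + 167445\right) = 114838 \left(2 \left(\frac{149}{5} + \frac{47}{98}\right) + 167445\right) = 114838 \left(2 \cdot \frac{14837}{490} + 167445\right) = 114838 \left(\frac{14837}{245} + 167445\right) = 114838 \cdot \frac{41038862}{245} = \frac{4712820834356}{245}$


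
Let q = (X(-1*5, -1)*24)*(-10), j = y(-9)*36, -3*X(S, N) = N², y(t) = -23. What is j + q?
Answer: -748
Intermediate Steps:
X(S, N) = -N²/3
j = -828 (j = -23*36 = -828)
q = 80 (q = (-⅓*(-1)²*24)*(-10) = (-⅓*1*24)*(-10) = -⅓*24*(-10) = -8*(-10) = 80)
j + q = -828 + 80 = -748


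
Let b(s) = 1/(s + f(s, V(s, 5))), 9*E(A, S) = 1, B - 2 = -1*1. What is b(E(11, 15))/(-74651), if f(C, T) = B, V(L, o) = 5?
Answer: -9/746510 ≈ -1.2056e-5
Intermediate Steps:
B = 1 (B = 2 - 1*1 = 2 - 1 = 1)
E(A, S) = ⅑ (E(A, S) = (⅑)*1 = ⅑)
f(C, T) = 1
b(s) = 1/(1 + s) (b(s) = 1/(s + 1) = 1/(1 + s))
b(E(11, 15))/(-74651) = 1/((1 + ⅑)*(-74651)) = -1/74651/(10/9) = (9/10)*(-1/74651) = -9/746510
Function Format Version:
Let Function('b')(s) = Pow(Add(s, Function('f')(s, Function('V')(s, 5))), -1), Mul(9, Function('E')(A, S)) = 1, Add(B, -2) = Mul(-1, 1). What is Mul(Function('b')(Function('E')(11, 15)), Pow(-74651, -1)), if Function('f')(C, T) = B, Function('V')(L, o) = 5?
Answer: Rational(-9, 746510) ≈ -1.2056e-5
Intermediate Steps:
B = 1 (B = Add(2, Mul(-1, 1)) = Add(2, -1) = 1)
Function('E')(A, S) = Rational(1, 9) (Function('E')(A, S) = Mul(Rational(1, 9), 1) = Rational(1, 9))
Function('f')(C, T) = 1
Function('b')(s) = Pow(Add(1, s), -1) (Function('b')(s) = Pow(Add(s, 1), -1) = Pow(Add(1, s), -1))
Mul(Function('b')(Function('E')(11, 15)), Pow(-74651, -1)) = Mul(Pow(Add(1, Rational(1, 9)), -1), Pow(-74651, -1)) = Mul(Pow(Rational(10, 9), -1), Rational(-1, 74651)) = Mul(Rational(9, 10), Rational(-1, 74651)) = Rational(-9, 746510)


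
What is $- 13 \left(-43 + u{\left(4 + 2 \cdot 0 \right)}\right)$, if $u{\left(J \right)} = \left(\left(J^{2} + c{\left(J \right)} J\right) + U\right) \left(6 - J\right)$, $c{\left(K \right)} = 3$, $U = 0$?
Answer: $-169$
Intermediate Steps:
$u{\left(J \right)} = \left(6 - J\right) \left(J^{2} + 3 J\right)$ ($u{\left(J \right)} = \left(\left(J^{2} + 3 J\right) + 0\right) \left(6 - J\right) = \left(J^{2} + 3 J\right) \left(6 - J\right) = \left(6 - J\right) \left(J^{2} + 3 J\right)$)
$- 13 \left(-43 + u{\left(4 + 2 \cdot 0 \right)}\right) = - 13 \left(-43 + \left(4 + 2 \cdot 0\right) \left(18 - \left(4 + 2 \cdot 0\right)^{2} + 3 \left(4 + 2 \cdot 0\right)\right)\right) = - 13 \left(-43 + \left(4 + 0\right) \left(18 - \left(4 + 0\right)^{2} + 3 \left(4 + 0\right)\right)\right) = - 13 \left(-43 + 4 \left(18 - 4^{2} + 3 \cdot 4\right)\right) = - 13 \left(-43 + 4 \left(18 - 16 + 12\right)\right) = - 13 \left(-43 + 4 \cdot 14\right) = - 13 \left(-43 + 56\right) = \left(-13\right) 13 = -169$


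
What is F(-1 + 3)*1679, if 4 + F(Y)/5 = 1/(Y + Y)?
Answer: -125925/4 ≈ -31481.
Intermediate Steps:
F(Y) = -20 + 5/(2*Y) (F(Y) = -20 + 5/(Y + Y) = -20 + 5/((2*Y)) = -20 + 5*(1/(2*Y)) = -20 + 5/(2*Y))
F(-1 + 3)*1679 = (-20 + 5/(2*(-1 + 3)))*1679 = (-20 + (5/2)/2)*1679 = (-20 + (5/2)*(½))*1679 = (-20 + 5/4)*1679 = -75/4*1679 = -125925/4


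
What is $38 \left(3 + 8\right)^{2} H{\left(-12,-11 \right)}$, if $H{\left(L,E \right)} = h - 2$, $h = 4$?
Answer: $9196$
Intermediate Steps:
$H{\left(L,E \right)} = 2$ ($H{\left(L,E \right)} = 4 - 2 = 2$)
$38 \left(3 + 8\right)^{2} H{\left(-12,-11 \right)} = 38 \left(3 + 8\right)^{2} \cdot 2 = 38 \cdot 11^{2} \cdot 2 = 38 \cdot 121 \cdot 2 = 4598 \cdot 2 = 9196$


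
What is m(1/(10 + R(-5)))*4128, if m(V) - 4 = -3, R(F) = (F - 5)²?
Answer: 4128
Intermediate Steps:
R(F) = (-5 + F)²
m(V) = 1 (m(V) = 4 - 3 = 1)
m(1/(10 + R(-5)))*4128 = 1*4128 = 4128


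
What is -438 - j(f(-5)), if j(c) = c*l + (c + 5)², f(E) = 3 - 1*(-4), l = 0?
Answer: -582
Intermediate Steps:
f(E) = 7 (f(E) = 3 + 4 = 7)
j(c) = (5 + c)² (j(c) = c*0 + (c + 5)² = 0 + (5 + c)² = (5 + c)²)
-438 - j(f(-5)) = -438 - (5 + 7)² = -438 - 1*12² = -438 - 1*144 = -438 - 144 = -582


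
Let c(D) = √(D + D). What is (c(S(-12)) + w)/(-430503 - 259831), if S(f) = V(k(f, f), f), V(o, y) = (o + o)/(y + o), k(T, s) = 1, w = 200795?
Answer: -200795/690334 - I*√11/3796837 ≈ -0.29087 - 8.7352e-7*I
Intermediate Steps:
V(o, y) = 2*o/(o + y) (V(o, y) = (2*o)/(o + y) = 2*o/(o + y))
S(f) = 2/(1 + f) (S(f) = 2*1/(1 + f) = 2/(1 + f))
c(D) = √2*√D (c(D) = √(2*D) = √2*√D)
(c(S(-12)) + w)/(-430503 - 259831) = (√2*√(2/(1 - 12)) + 200795)/(-430503 - 259831) = (√2*√(2/(-11)) + 200795)/(-690334) = (√2*√(2*(-1/11)) + 200795)*(-1/690334) = (√2*√(-2/11) + 200795)*(-1/690334) = (√2*(I*√22/11) + 200795)*(-1/690334) = (2*I*√11/11 + 200795)*(-1/690334) = (200795 + 2*I*√11/11)*(-1/690334) = -200795/690334 - I*√11/3796837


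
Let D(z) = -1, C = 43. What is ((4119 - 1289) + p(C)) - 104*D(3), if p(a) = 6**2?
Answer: 2970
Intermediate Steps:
p(a) = 36
((4119 - 1289) + p(C)) - 104*D(3) = ((4119 - 1289) + 36) - 104*(-1) = (2830 + 36) + 104 = 2866 + 104 = 2970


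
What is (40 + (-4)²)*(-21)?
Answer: -1176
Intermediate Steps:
(40 + (-4)²)*(-21) = (40 + 16)*(-21) = 56*(-21) = -1176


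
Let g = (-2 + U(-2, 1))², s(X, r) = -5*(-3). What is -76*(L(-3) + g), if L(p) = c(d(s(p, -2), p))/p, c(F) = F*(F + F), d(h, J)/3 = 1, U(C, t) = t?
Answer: 380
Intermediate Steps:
s(X, r) = 15
d(h, J) = 3 (d(h, J) = 3*1 = 3)
c(F) = 2*F² (c(F) = F*(2*F) = 2*F²)
g = 1 (g = (-2 + 1)² = (-1)² = 1)
L(p) = 18/p (L(p) = (2*3²)/p = (2*9)/p = 18/p)
-76*(L(-3) + g) = -76*(18/(-3) + 1) = -76*(18*(-⅓) + 1) = -76*(-6 + 1) = -76*(-5) = 380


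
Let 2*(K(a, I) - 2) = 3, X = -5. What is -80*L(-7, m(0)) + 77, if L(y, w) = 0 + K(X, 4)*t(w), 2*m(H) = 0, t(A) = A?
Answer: 77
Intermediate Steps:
K(a, I) = 7/2 (K(a, I) = 2 + (½)*3 = 2 + 3/2 = 7/2)
m(H) = 0 (m(H) = (½)*0 = 0)
L(y, w) = 7*w/2 (L(y, w) = 0 + 7*w/2 = 7*w/2)
-80*L(-7, m(0)) + 77 = -280*0 + 77 = -80*0 + 77 = 0 + 77 = 77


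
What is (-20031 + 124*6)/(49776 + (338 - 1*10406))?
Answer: -2143/4412 ≈ -0.48572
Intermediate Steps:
(-20031 + 124*6)/(49776 + (338 - 1*10406)) = (-20031 + 744)/(49776 + (338 - 10406)) = -19287/(49776 - 10068) = -19287/39708 = -19287*1/39708 = -2143/4412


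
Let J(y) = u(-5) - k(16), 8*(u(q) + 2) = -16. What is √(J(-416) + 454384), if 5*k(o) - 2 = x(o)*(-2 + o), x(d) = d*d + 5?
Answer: 2*√2835305/5 ≈ 673.53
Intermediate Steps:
x(d) = 5 + d² (x(d) = d² + 5 = 5 + d²)
k(o) = ⅖ + (-2 + o)*(5 + o²)/5 (k(o) = ⅖ + ((5 + o²)*(-2 + o))/5 = ⅖ + ((-2 + o)*(5 + o²))/5 = ⅖ + (-2 + o)*(5 + o²)/5)
u(q) = -4 (u(q) = -2 + (⅛)*(-16) = -2 - 2 = -4)
J(y) = -3676/5 (J(y) = -4 - (-8/5 - ⅖*16² + (⅕)*16*(5 + 16²)) = -4 - (-8/5 - ⅖*256 + (⅕)*16*(5 + 256)) = -4 - (-8/5 - 512/5 + (⅕)*16*261) = -4 - (-8/5 - 512/5 + 4176/5) = -4 - 1*3656/5 = -4 - 3656/5 = -3676/5)
√(J(-416) + 454384) = √(-3676/5 + 454384) = √(2268244/5) = 2*√2835305/5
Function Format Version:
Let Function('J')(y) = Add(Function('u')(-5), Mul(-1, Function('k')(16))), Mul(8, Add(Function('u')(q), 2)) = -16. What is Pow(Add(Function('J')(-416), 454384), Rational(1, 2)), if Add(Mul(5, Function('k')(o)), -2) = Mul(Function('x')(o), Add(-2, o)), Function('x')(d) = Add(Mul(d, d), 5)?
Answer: Mul(Rational(2, 5), Pow(2835305, Rational(1, 2))) ≈ 673.53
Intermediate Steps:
Function('x')(d) = Add(5, Pow(d, 2)) (Function('x')(d) = Add(Pow(d, 2), 5) = Add(5, Pow(d, 2)))
Function('k')(o) = Add(Rational(2, 5), Mul(Rational(1, 5), Add(-2, o), Add(5, Pow(o, 2)))) (Function('k')(o) = Add(Rational(2, 5), Mul(Rational(1, 5), Mul(Add(5, Pow(o, 2)), Add(-2, o)))) = Add(Rational(2, 5), Mul(Rational(1, 5), Mul(Add(-2, o), Add(5, Pow(o, 2))))) = Add(Rational(2, 5), Mul(Rational(1, 5), Add(-2, o), Add(5, Pow(o, 2)))))
Function('u')(q) = -4 (Function('u')(q) = Add(-2, Mul(Rational(1, 8), -16)) = Add(-2, -2) = -4)
Function('J')(y) = Rational(-3676, 5) (Function('J')(y) = Add(-4, Mul(-1, Add(Rational(-8, 5), Mul(Rational(-2, 5), Pow(16, 2)), Mul(Rational(1, 5), 16, Add(5, Pow(16, 2)))))) = Add(-4, Mul(-1, Add(Rational(-8, 5), Mul(Rational(-2, 5), 256), Mul(Rational(1, 5), 16, Add(5, 256))))) = Add(-4, Mul(-1, Add(Rational(-8, 5), Rational(-512, 5), Mul(Rational(1, 5), 16, 261)))) = Add(-4, Mul(-1, Add(Rational(-8, 5), Rational(-512, 5), Rational(4176, 5)))) = Add(-4, Mul(-1, Rational(3656, 5))) = Add(-4, Rational(-3656, 5)) = Rational(-3676, 5))
Pow(Add(Function('J')(-416), 454384), Rational(1, 2)) = Pow(Add(Rational(-3676, 5), 454384), Rational(1, 2)) = Pow(Rational(2268244, 5), Rational(1, 2)) = Mul(Rational(2, 5), Pow(2835305, Rational(1, 2)))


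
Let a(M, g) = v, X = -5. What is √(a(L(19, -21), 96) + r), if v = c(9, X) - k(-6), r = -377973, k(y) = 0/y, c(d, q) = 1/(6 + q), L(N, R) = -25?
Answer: 2*I*√94493 ≈ 614.79*I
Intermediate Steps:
k(y) = 0
v = 1 (v = 1/(6 - 5) - 1*0 = 1/1 + 0 = 1 + 0 = 1)
a(M, g) = 1
√(a(L(19, -21), 96) + r) = √(1 - 377973) = √(-377972) = 2*I*√94493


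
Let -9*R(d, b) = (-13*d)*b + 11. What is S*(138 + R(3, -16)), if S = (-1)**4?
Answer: 607/9 ≈ 67.444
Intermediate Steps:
S = 1
R(d, b) = -11/9 + 13*b*d/9 (R(d, b) = -((-13*d)*b + 11)/9 = -(-13*b*d + 11)/9 = -(11 - 13*b*d)/9 = -11/9 + 13*b*d/9)
S*(138 + R(3, -16)) = 1*(138 + (-11/9 + (13/9)*(-16)*3)) = 1*(138 + (-11/9 - 208/3)) = 1*(138 - 635/9) = 1*(607/9) = 607/9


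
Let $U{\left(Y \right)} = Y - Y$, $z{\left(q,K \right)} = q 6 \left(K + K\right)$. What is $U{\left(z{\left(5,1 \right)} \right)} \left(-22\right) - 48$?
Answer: $-48$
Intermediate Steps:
$z{\left(q,K \right)} = 12 K q$ ($z{\left(q,K \right)} = 6 q 2 K = 12 K q$)
$U{\left(Y \right)} = 0$
$U{\left(z{\left(5,1 \right)} \right)} \left(-22\right) - 48 = 0 \left(-22\right) - 48 = 0 - 48 = -48$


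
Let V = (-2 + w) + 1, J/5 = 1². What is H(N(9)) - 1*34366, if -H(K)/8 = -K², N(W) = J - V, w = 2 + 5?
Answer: -34358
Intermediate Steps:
J = 5 (J = 5*1² = 5*1 = 5)
w = 7
V = 6 (V = (-2 + 7) + 1 = 5 + 1 = 6)
N(W) = -1 (N(W) = 5 - 1*6 = 5 - 6 = -1)
H(K) = 8*K² (H(K) = -(-8)*K² = 8*K²)
H(N(9)) - 1*34366 = 8*(-1)² - 1*34366 = 8*1 - 34366 = 8 - 34366 = -34358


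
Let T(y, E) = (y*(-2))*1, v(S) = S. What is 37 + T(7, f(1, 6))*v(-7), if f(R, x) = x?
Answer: 135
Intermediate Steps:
T(y, E) = -2*y (T(y, E) = -2*y*1 = -2*y)
37 + T(7, f(1, 6))*v(-7) = 37 - 2*7*(-7) = 37 - 14*(-7) = 37 + 98 = 135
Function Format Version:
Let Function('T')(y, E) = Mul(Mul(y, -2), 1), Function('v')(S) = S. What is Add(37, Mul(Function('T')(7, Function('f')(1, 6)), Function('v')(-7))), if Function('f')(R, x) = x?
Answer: 135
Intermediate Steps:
Function('T')(y, E) = Mul(-2, y) (Function('T')(y, E) = Mul(Mul(-2, y), 1) = Mul(-2, y))
Add(37, Mul(Function('T')(7, Function('f')(1, 6)), Function('v')(-7))) = Add(37, Mul(Mul(-2, 7), -7)) = Add(37, Mul(-14, -7)) = Add(37, 98) = 135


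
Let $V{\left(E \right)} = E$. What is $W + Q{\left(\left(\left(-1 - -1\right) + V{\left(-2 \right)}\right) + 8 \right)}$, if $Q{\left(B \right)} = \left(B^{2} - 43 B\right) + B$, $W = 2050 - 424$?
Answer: $1410$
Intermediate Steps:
$W = 1626$ ($W = 2050 - 424 = 1626$)
$Q{\left(B \right)} = B^{2} - 42 B$
$W + Q{\left(\left(\left(-1 - -1\right) + V{\left(-2 \right)}\right) + 8 \right)} = 1626 + \left(\left(\left(-1 - -1\right) - 2\right) + 8\right) \left(-42 + \left(\left(\left(-1 - -1\right) - 2\right) + 8\right)\right) = 1626 + \left(\left(\left(-1 + 1\right) - 2\right) + 8\right) \left(-42 + \left(\left(\left(-1 + 1\right) - 2\right) + 8\right)\right) = 1626 + \left(\left(0 - 2\right) + 8\right) \left(-42 + \left(\left(0 - 2\right) + 8\right)\right) = 1626 + \left(-2 + 8\right) \left(-42 + \left(-2 + 8\right)\right) = 1626 + 6 \left(-42 + 6\right) = 1626 + 6 \left(-36\right) = 1626 - 216 = 1410$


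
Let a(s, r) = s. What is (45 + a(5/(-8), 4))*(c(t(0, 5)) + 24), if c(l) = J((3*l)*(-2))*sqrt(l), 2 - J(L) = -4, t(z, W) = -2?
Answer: 1065 + 1065*I*sqrt(2)/4 ≈ 1065.0 + 376.53*I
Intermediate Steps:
J(L) = 6 (J(L) = 2 - 1*(-4) = 2 + 4 = 6)
c(l) = 6*sqrt(l)
(45 + a(5/(-8), 4))*(c(t(0, 5)) + 24) = (45 + 5/(-8))*(6*sqrt(-2) + 24) = (45 + 5*(-1/8))*(6*(I*sqrt(2)) + 24) = (45 - 5/8)*(6*I*sqrt(2) + 24) = 355*(24 + 6*I*sqrt(2))/8 = 1065 + 1065*I*sqrt(2)/4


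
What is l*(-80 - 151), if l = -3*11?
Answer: 7623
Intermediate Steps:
l = -33 (l = -1*33 = -33)
l*(-80 - 151) = -33*(-80 - 151) = -33*(-231) = 7623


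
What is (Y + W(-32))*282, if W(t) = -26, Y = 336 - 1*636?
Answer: -91932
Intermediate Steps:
Y = -300 (Y = 336 - 636 = -300)
(Y + W(-32))*282 = (-300 - 26)*282 = -326*282 = -91932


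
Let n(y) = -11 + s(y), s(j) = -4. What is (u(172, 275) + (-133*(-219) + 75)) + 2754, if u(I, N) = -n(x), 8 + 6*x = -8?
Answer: 31971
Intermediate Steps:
x = -8/3 (x = -4/3 + (⅙)*(-8) = -4/3 - 4/3 = -8/3 ≈ -2.6667)
n(y) = -15 (n(y) = -11 - 4 = -15)
u(I, N) = 15 (u(I, N) = -1*(-15) = 15)
(u(172, 275) + (-133*(-219) + 75)) + 2754 = (15 + (-133*(-219) + 75)) + 2754 = (15 + (29127 + 75)) + 2754 = (15 + 29202) + 2754 = 29217 + 2754 = 31971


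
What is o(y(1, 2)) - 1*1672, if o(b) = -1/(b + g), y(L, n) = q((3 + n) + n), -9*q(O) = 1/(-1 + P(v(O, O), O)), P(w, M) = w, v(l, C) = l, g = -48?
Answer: -4335442/2593 ≈ -1672.0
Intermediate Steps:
q(O) = -1/(9*(-1 + O))
y(L, n) = -1/(18 + 18*n) (y(L, n) = -1/(-9 + 9*((3 + n) + n)) = -1/(-9 + 9*(3 + 2*n)) = -1/(-9 + (27 + 18*n)) = -1/(18 + 18*n))
o(b) = -1/(-48 + b) (o(b) = -1/(b - 48) = -1/(-48 + b))
o(y(1, 2)) - 1*1672 = -1/(-48 - 1/(18 + 18*2)) - 1*1672 = -1/(-48 - 1/(18 + 36)) - 1672 = -1/(-48 - 1/54) - 1672 = -1/(-2593/54) - 1672 = -1*(-54/2593) - 1672 = 54/2593 - 1672 = -4335442/2593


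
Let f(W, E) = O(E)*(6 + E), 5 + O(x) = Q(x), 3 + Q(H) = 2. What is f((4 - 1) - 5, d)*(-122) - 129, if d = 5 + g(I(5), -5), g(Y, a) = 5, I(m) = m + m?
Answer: 11583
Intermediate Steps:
I(m) = 2*m
Q(H) = -1 (Q(H) = -3 + 2 = -1)
O(x) = -6 (O(x) = -5 - 1 = -6)
d = 10 (d = 5 + 5 = 10)
f(W, E) = -36 - 6*E (f(W, E) = -6*(6 + E) = -36 - 6*E)
f((4 - 1) - 5, d)*(-122) - 129 = (-36 - 6*10)*(-122) - 129 = (-36 - 60)*(-122) - 129 = -96*(-122) - 129 = 11712 - 129 = 11583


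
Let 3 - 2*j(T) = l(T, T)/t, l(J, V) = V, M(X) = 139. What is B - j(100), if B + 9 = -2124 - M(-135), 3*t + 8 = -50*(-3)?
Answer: -322687/142 ≈ -2272.4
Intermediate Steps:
t = 142/3 (t = -8/3 + (-50*(-3))/3 = -8/3 + (⅓)*150 = -8/3 + 50 = 142/3 ≈ 47.333)
j(T) = 3/2 - 3*T/284 (j(T) = 3/2 - T/(2*142/3) = 3/2 - T*3/(2*142) = 3/2 - 3*T/284)
B = -2272 (B = -9 + (-2124 - 1*139) = -9 + (-2124 - 139) = -9 - 2263 = -2272)
B - j(100) = -2272 - (3/2 - 3/284*100) = -2272 - (3/2 - 75/71) = -2272 - 1*63/142 = -2272 - 63/142 = -322687/142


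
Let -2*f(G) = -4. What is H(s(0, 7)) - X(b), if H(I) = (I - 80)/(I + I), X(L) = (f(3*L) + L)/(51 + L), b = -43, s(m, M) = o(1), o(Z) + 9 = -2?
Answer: 815/88 ≈ 9.2614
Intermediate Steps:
o(Z) = -11 (o(Z) = -9 - 2 = -11)
s(m, M) = -11
f(G) = 2 (f(G) = -½*(-4) = 2)
X(L) = (2 + L)/(51 + L)
H(I) = (-80 + I)/(2*I) (H(I) = (-80 + I)/((2*I)) = (-80 + I)*(1/(2*I)) = (-80 + I)/(2*I))
H(s(0, 7)) - X(b) = (½)*(-80 - 11)/(-11) - (2 - 43)/(51 - 43) = (½)*(-1/11)*(-91) - (-41)/8 = 91/22 - (-41)/8 = 91/22 - 1*(-41/8) = 91/22 + 41/8 = 815/88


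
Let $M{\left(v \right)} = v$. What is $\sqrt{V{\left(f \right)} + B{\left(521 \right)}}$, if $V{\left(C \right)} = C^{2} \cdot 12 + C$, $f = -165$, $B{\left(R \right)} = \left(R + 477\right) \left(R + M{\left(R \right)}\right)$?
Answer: $\sqrt{1366451} \approx 1169.0$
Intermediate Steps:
$B{\left(R \right)} = 2 R \left(477 + R\right)$ ($B{\left(R \right)} = \left(R + 477\right) \left(R + R\right) = \left(477 + R\right) 2 R = 2 R \left(477 + R\right)$)
$V{\left(C \right)} = C + 12 C^{2}$ ($V{\left(C \right)} = 12 C^{2} + C = C + 12 C^{2}$)
$\sqrt{V{\left(f \right)} + B{\left(521 \right)}} = \sqrt{- 165 \left(1 + 12 \left(-165\right)\right) + 2 \cdot 521 \left(477 + 521\right)} = \sqrt{- 165 \left(1 - 1980\right) + 2 \cdot 521 \cdot 998} = \sqrt{\left(-165\right) \left(-1979\right) + 1039916} = \sqrt{326535 + 1039916} = \sqrt{1366451}$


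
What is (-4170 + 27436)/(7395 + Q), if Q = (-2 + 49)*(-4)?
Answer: 23266/7207 ≈ 3.2282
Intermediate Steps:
Q = -188 (Q = 47*(-4) = -188)
(-4170 + 27436)/(7395 + Q) = (-4170 + 27436)/(7395 - 188) = 23266/7207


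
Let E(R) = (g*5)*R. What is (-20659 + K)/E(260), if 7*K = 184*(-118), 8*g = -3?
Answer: 13306/273 ≈ 48.740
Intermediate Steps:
g = -3/8 (g = (⅛)*(-3) = -3/8 ≈ -0.37500)
K = -21712/7 (K = (184*(-118))/7 = (⅐)*(-21712) = -21712/7 ≈ -3101.7)
E(R) = -15*R/8 (E(R) = (-3/8*5)*R = -15*R/8)
(-20659 + K)/E(260) = (-20659 - 21712/7)/((-15/8*260)) = -166325/(7*(-975/2)) = -166325/7*(-2/975) = 13306/273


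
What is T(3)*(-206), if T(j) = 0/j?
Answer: 0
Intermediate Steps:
T(j) = 0
T(3)*(-206) = 0*(-206) = 0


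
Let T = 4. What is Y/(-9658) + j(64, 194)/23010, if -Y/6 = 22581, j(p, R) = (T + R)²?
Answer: 291347091/18519215 ≈ 15.732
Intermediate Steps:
j(p, R) = (4 + R)²
Y = -135486 (Y = -6*22581 = -135486)
Y/(-9658) + j(64, 194)/23010 = -135486/(-9658) + (4 + 194)²/23010 = -135486*(-1/9658) + 198²*(1/23010) = 67743/4829 + 39204*(1/23010) = 67743/4829 + 6534/3835 = 291347091/18519215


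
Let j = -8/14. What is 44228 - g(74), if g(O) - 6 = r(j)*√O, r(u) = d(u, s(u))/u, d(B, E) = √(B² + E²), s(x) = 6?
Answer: 44222 + √32930/2 ≈ 44313.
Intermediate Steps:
j = -4/7 (j = -8*1/14 = -4/7 ≈ -0.57143)
r(u) = √(36 + u²)/u (r(u) = √(u² + 6²)/u = √(u² + 36)/u = √(36 + u²)/u)
g(O) = 6 - √445*√O/2 (g(O) = 6 + (√(36 + (-4/7)²)/(-4/7))*√O = 6 + (-7*√(36 + 16/49)/4)*√O = 6 + (-√445/2)*√O = 6 - √445*√O/2)
44228 - g(74) = 44228 - (6 - √445*√74/2) = 44228 - (6 - √32930/2) = 44228 + (-6 + √32930/2) = 44222 + √32930/2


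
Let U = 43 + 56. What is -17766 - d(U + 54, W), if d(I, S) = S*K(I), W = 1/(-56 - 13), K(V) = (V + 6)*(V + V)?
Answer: -392400/23 ≈ -17061.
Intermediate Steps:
U = 99
K(V) = 2*V*(6 + V) (K(V) = (6 + V)*(2*V) = 2*V*(6 + V))
W = -1/69 (W = 1/(-69) = -1/69 ≈ -0.014493)
d(I, S) = 2*I*S*(6 + I) (d(I, S) = S*(2*I*(6 + I)) = 2*I*S*(6 + I))
-17766 - d(U + 54, W) = -17766 - 2*(99 + 54)*(-1)*(6 + (99 + 54))/69 = -17766 - 2*153*(-1)*(6 + 153)/69 = -17766 - 2*153*(-1)*159/69 = -17766 - 1*(-16218/23) = -17766 + 16218/23 = -392400/23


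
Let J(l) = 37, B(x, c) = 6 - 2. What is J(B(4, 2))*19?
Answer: 703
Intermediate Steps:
B(x, c) = 4
J(B(4, 2))*19 = 37*19 = 703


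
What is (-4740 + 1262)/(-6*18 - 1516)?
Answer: 1739/812 ≈ 2.1416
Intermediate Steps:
(-4740 + 1262)/(-6*18 - 1516) = -3478/(-108 - 1516) = -3478/(-1624) = -3478*(-1/1624) = 1739/812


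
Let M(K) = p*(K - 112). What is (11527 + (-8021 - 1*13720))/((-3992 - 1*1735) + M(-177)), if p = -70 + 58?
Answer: 10214/2259 ≈ 4.5215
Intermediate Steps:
p = -12
M(K) = 1344 - 12*K (M(K) = -12*(K - 112) = -12*(-112 + K) = 1344 - 12*K)
(11527 + (-8021 - 1*13720))/((-3992 - 1*1735) + M(-177)) = (11527 + (-8021 - 1*13720))/((-3992 - 1*1735) + (1344 - 12*(-177))) = (11527 + (-8021 - 13720))/((-3992 - 1735) + (1344 + 2124)) = (11527 - 21741)/(-5727 + 3468) = -10214/(-2259) = -10214*(-1/2259) = 10214/2259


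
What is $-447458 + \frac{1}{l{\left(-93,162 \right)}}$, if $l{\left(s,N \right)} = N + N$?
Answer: $- \frac{144976391}{324} \approx -4.4746 \cdot 10^{5}$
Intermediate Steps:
$l{\left(s,N \right)} = 2 N$
$-447458 + \frac{1}{l{\left(-93,162 \right)}} = -447458 + \frac{1}{2 \cdot 162} = -447458 + \frac{1}{324} = - \frac{144976391}{324}$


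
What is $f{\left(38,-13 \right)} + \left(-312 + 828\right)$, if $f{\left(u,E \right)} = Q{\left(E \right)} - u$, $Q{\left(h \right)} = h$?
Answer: $465$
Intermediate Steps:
$f{\left(u,E \right)} = E - u$
$f{\left(38,-13 \right)} + \left(-312 + 828\right) = \left(-13 - 38\right) + \left(-312 + 828\right) = \left(-13 - 38\right) + 516 = -51 + 516 = 465$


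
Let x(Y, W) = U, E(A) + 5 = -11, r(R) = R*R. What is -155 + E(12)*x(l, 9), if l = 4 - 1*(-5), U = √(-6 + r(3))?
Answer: -155 - 16*√3 ≈ -182.71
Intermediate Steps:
r(R) = R²
U = √3 (U = √(-6 + 3²) = √(-6 + 9) = √3 ≈ 1.7320)
l = 9 (l = 4 + 5 = 9)
E(A) = -16 (E(A) = -5 - 11 = -16)
x(Y, W) = √3
-155 + E(12)*x(l, 9) = -155 - 16*√3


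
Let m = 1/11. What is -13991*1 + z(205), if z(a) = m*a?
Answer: -153696/11 ≈ -13972.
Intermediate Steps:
m = 1/11 ≈ 0.090909
z(a) = a/11
-13991*1 + z(205) = -13991*1 + (1/11)*205 = -13991 + 205/11 = -153696/11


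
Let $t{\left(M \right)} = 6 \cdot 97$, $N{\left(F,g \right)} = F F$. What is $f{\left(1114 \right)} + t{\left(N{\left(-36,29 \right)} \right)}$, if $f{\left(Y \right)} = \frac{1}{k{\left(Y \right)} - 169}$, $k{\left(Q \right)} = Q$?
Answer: $\frac{549991}{945} \approx 582.0$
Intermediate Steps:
$N{\left(F,g \right)} = F^{2}$
$f{\left(Y \right)} = \frac{1}{-169 + Y}$ ($f{\left(Y \right)} = \frac{1}{Y - 169} = \frac{1}{-169 + Y}$)
$t{\left(M \right)} = 582$
$f{\left(1114 \right)} + t{\left(N{\left(-36,29 \right)} \right)} = \frac{1}{-169 + 1114} + 582 = \frac{1}{945} + 582 = \frac{549991}{945}$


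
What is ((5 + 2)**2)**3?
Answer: 117649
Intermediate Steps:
((5 + 2)**2)**3 = (7**2)**3 = 49**3 = 117649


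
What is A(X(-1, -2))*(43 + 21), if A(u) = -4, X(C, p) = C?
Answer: -256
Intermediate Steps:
A(X(-1, -2))*(43 + 21) = -4*(43 + 21) = -4*64 = -256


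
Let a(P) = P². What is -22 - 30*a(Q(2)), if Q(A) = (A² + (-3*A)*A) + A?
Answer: -1102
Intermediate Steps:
Q(A) = A - 2*A² (Q(A) = (A² - 3*A²) + A = -2*A² + A = A - 2*A²)
-22 - 30*a(Q(2)) = -22 - 30*4*(1 - 2*2)² = -22 - 30*4*(1 - 4)² = -22 - 30*(2*(-3))² = -22 - 30*(-6)² = -22 - 30*36 = -22 - 1080 = -1102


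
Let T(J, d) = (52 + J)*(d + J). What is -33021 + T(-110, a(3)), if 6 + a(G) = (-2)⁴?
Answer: -27221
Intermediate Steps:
a(G) = 10 (a(G) = -6 + (-2)⁴ = -6 + 16 = 10)
T(J, d) = (52 + J)*(J + d)
-33021 + T(-110, a(3)) = -33021 + ((-110)² + 52*(-110) + 52*10 - 110*10) = -33021 + (12100 - 5720 + 520 - 1100) = -33021 + 5800 = -27221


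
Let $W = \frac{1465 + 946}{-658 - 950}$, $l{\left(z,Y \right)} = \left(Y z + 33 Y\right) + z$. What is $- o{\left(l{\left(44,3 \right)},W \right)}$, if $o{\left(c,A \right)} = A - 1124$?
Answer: $\frac{1809803}{1608} \approx 1125.5$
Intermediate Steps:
$l{\left(z,Y \right)} = z + 33 Y + Y z$ ($l{\left(z,Y \right)} = \left(33 Y + Y z\right) + z = z + 33 Y + Y z$)
$W = - \frac{2411}{1608}$ ($W = \frac{2411}{-1608} = 2411 \left(- \frac{1}{1608}\right) = - \frac{2411}{1608} \approx -1.4994$)
$o{\left(c,A \right)} = -1124 + A$
$- o{\left(l{\left(44,3 \right)},W \right)} = - (-1124 - \frac{2411}{1608}) = \left(-1\right) \left(- \frac{1809803}{1608}\right) = \frac{1809803}{1608}$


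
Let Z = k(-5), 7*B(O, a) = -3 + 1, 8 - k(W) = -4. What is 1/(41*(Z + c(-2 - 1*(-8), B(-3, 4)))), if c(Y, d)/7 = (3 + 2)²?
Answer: 1/7667 ≈ 0.00013043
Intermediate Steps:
k(W) = 12 (k(W) = 8 - 1*(-4) = 8 + 4 = 12)
B(O, a) = -2/7 (B(O, a) = (-3 + 1)/7 = (⅐)*(-2) = -2/7)
Z = 12
c(Y, d) = 175 (c(Y, d) = 7*(3 + 2)² = 7*5² = 7*25 = 175)
1/(41*(Z + c(-2 - 1*(-8), B(-3, 4)))) = 1/(41*(12 + 175)) = 1/(41*187) = 1/7667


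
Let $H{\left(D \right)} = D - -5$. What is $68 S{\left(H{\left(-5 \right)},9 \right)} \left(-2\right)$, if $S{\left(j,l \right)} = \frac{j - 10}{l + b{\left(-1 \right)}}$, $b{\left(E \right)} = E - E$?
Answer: $\frac{1360}{9} \approx 151.11$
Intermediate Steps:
$H{\left(D \right)} = 5 + D$ ($H{\left(D \right)} = D + 5 = 5 + D$)
$b{\left(E \right)} = 0$
$S{\left(j,l \right)} = \frac{-10 + j}{l}$ ($S{\left(j,l \right)} = \frac{j - 10}{l + 0} = \frac{-10 + j}{l}$)
$68 S{\left(H{\left(-5 \right)},9 \right)} \left(-2\right) = 68 \frac{-10 + \left(5 - 5\right)}{9} \left(-2\right) = 68 \frac{-10 + 0}{9} \left(-2\right) = 68 \cdot \frac{1}{9} \left(-10\right) \left(-2\right) = 68 \left(- \frac{10}{9}\right) \left(-2\right) = \left(- \frac{680}{9}\right) \left(-2\right) = \frac{1360}{9}$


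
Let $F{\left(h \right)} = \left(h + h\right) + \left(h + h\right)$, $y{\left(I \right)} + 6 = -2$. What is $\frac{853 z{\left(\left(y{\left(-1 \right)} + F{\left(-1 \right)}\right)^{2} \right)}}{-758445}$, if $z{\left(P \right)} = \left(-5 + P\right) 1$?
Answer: $- \frac{118567}{758445} \approx -0.15633$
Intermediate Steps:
$y{\left(I \right)} = -8$ ($y{\left(I \right)} = -6 - 2 = -8$)
$F{\left(h \right)} = 4 h$ ($F{\left(h \right)} = 2 h + 2 h = 4 h$)
$z{\left(P \right)} = -5 + P$
$\frac{853 z{\left(\left(y{\left(-1 \right)} + F{\left(-1 \right)}\right)^{2} \right)}}{-758445} = \frac{853 \left(-5 + \left(-8 + 4 \left(-1\right)\right)^{2}\right)}{-758445} = 853 \left(-5 + \left(-8 - 4\right)^{2}\right) \left(- \frac{1}{758445}\right) = 853 \left(-5 + \left(-12\right)^{2}\right) \left(- \frac{1}{758445}\right) = 853 \left(-5 + 144\right) \left(- \frac{1}{758445}\right) = 853 \cdot 139 \left(- \frac{1}{758445}\right) = 118567 \left(- \frac{1}{758445}\right) = - \frac{118567}{758445}$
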